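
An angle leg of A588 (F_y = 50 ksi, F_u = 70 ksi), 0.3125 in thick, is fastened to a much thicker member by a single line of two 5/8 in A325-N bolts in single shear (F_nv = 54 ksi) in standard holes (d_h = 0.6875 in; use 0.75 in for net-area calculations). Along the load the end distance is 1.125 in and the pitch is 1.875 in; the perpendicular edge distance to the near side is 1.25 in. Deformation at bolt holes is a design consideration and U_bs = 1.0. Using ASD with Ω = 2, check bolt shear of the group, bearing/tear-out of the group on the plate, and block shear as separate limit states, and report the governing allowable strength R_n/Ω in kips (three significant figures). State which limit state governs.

Bolt shear: A_b = π·0.625²/4 = 0.3068 in²; R_n = 54 × 0.3068 × 2 × 1 = 33.13 kips → 33.13 / 2 = 16.6 kips.
Bearing: edge l_c = 0.7812, r_n = 20.51 kips; interior l_c = 1.188, r_n = 31.17 kips; R_n = 20.51 + 1·31.17 = 51.68 kips → 25.8 kips.
Block shear: A_gv = 0.9375, A_nv = 0.5859, A_nt = 0.2734 in²; R_n = min(0.6F_uA_nv, 0.6F_yA_gv) + U_bs·F_u·A_nt = 43.75 kips → 21.9 kips.
Bolt shear governs: 16.6 kips.

16.6 kips (bolt shear governs)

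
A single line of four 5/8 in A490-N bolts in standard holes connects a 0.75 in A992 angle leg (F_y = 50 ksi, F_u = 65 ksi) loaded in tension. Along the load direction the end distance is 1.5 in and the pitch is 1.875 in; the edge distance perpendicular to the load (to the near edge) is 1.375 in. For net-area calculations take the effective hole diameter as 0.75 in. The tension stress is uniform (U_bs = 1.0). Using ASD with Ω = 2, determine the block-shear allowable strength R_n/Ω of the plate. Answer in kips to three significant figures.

Shear plane L_v = 1.5 + 3·1.875 = 7.125 in; A_gv = 7.125 × 0.75 = 5.344 in².
A_nv = (7.125 − 3.5·0.75) × 0.75 = 3.375 in².
A_nt = (1.375 − 0.5·0.75) × 0.75 = 0.75 in².
0.6 F_u A_nv = 131.6 kips; 0.6 F_y A_gv = 160.3 kips → shear rupture governs the shear term.
R_n = 131.6 + 1.0 × 65 × 0.75 = 180.4 kips.
Allowable strength R_n/Ω = 180.4 / 2 = 90.2 kips.

90.2 kips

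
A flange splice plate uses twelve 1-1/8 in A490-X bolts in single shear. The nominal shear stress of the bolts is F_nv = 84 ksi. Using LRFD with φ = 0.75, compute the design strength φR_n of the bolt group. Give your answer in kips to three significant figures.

A_b = π × 1.125² / 4 = 0.994 in².
R_n = F_nv · A_b · n · n_s = 84 × 0.994 × 12 × 1 = 1002 kips.
Design strength φR_n = 0.75 × 1002 = 751 kips.

751 kips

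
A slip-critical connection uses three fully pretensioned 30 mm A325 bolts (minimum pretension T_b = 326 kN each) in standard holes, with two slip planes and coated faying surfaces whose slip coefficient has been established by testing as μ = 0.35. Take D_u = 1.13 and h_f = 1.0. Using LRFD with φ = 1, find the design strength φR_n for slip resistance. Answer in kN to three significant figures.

774 kN

R_n = μ · D_u · h_f · T_b · n_s · n_b = 0.35 × 1.13 × 1.0 × 326 × 2 × 3 = 773.6 kN.
Design strength φR_n = 1 × 773.6 = 774 kN.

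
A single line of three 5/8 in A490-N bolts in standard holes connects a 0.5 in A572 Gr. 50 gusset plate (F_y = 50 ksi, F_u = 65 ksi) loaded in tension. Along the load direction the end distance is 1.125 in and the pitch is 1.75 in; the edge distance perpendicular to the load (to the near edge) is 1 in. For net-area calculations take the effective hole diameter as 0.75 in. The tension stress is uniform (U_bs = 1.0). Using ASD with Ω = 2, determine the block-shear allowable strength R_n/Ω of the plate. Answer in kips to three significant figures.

37 kips

Shear plane L_v = 1.125 + 2·1.75 = 4.625 in; A_gv = 4.625 × 0.5 = 2.312 in².
A_nv = (4.625 − 2.5·0.75) × 0.5 = 1.375 in².
A_nt = (1 − 0.5·0.75) × 0.5 = 0.3125 in².
0.6 F_u A_nv = 53.62 kips; 0.6 F_y A_gv = 69.38 kips → shear rupture governs the shear term.
R_n = 53.62 + 1.0 × 65 × 0.3125 = 73.94 kips.
Allowable strength R_n/Ω = 73.94 / 2 = 37 kips.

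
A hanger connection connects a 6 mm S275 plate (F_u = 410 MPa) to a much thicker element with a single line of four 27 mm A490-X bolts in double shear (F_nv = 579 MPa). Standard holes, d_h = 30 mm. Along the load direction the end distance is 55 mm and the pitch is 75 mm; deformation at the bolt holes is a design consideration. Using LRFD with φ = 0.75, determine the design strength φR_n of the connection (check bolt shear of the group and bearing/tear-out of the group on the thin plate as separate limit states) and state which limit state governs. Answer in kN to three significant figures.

Bolt shear: A_b = π·27²/4 = 572.6 mm²; R_n = 579 × 572.6 × 4 × 2 / 1000 = 2652 kN → 0.75 × 2652 = 1990 kN.
Bearing (1.2 l_c t F_u ≤ 2.4 d t F_u): upper limit = 2.4·27·6·410 / 1000 = 159.4 kN.
  Edge l_c = 55 − 30/2 = 40 → r_n = 118.1 kN; interior l_c = 75 − 30 = 45 → r_n = 132.8 kN.
  R_n,bearing = 1·118.1 + 3·132.8 = 516.6 kN → 0.75 × 516.6 = 387 kN.
Bearing governs: 387 kN.

387 kN (bearing governs)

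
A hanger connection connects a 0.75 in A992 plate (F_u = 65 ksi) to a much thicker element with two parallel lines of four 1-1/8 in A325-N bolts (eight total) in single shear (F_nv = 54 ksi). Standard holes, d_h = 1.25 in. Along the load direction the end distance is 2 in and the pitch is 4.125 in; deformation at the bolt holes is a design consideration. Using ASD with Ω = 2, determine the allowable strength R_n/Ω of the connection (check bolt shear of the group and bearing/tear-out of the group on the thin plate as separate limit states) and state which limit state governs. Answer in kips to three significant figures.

Bolt shear: A_b = π·1.125²/4 = 0.994 in²; R_n = 54 × 0.994 × 8 × 1 = 429.4 kips → 429.4 / 2 = 215 kips.
Bearing (1.2 l_c t F_u ≤ 2.4 d t F_u): upper limit = 2.4·1.125·0.75·65 = 131.6 kips.
  Edge l_c = 2 − 1.25/2 = 1.375 → r_n = 80.44 kips; interior l_c = 4.125 − 1.25 = 2.875 → r_n = 131.6 kips.
  R_n,bearing = 2·80.44 + 6·131.6 = 950.6 kips → 950.6 / 2 = 475 kips.
Bolt shear governs: 215 kips.

215 kips (bolt shear governs)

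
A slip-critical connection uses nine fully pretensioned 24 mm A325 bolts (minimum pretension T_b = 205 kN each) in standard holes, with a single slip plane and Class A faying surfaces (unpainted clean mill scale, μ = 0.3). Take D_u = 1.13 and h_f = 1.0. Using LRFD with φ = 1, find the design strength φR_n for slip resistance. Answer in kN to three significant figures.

R_n = μ · D_u · h_f · T_b · n_s · n_b = 0.3 × 1.13 × 1.0 × 205 × 1 × 9 = 625.5 kN.
Design strength φR_n = 1 × 625.5 = 625 kN.

625 kN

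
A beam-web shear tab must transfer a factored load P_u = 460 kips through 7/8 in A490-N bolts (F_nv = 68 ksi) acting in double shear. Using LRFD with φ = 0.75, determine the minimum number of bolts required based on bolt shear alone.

8 bolts

A_b = π·0.875²/4 = 0.6013 in².
Per-bolt design strength φR_n = 0.75 × 68 × 0.6013 × 2 = 61.33 kips.
n ≥ 460 / 61.33 = 7.5 → use 8 bolts.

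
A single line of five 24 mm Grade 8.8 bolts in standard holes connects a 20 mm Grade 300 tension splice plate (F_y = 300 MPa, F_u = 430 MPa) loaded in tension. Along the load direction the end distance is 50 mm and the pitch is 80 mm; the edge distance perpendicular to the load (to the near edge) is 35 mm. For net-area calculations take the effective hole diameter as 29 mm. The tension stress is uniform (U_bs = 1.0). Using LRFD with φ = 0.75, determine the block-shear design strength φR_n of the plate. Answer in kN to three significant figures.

1060 kN

Shear plane L_v = 50 + 4·80 = 370 mm; A_gv = 370 × 20 = 7400 mm².
A_nv = (370 − 4.5·29) × 20 = 4790 mm².
A_nt = (35 − 0.5·29) × 20 = 410 mm².
0.6 F_u A_nv = 1236 kN; 0.6 F_y A_gv = 1332 kN → shear rupture governs the shear term.
R_n = 1236 + 1.0 × 430 × 410 / 1000 = 1412 kN.
Design strength φR_n = 0.75 × 1412 = 1060 kN.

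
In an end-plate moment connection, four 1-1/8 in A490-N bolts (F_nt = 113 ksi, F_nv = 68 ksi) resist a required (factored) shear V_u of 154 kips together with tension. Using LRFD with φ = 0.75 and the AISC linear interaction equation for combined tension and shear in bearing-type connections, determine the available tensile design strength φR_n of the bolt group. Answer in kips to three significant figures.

182 kips

A_b = π·1.125²/4 = 0.994 in²; f_rv = 154 / (4 × 0.994) = 38.73 ksi.
F'_nt = 1.3 F_nt − (F_nt / φF_nv) f_rv = 1.3·113 − (113/(0.75·68))·38.73 = 61.08 ksi, capped at F_nt → F'_nt = 61.08 ksi.
R_n = F'_nt · A_b · n = 61.08 × 0.994 × 4 = 242.9 kips.
Design strength φR_n = 0.75 × 242.9 = 182 kips.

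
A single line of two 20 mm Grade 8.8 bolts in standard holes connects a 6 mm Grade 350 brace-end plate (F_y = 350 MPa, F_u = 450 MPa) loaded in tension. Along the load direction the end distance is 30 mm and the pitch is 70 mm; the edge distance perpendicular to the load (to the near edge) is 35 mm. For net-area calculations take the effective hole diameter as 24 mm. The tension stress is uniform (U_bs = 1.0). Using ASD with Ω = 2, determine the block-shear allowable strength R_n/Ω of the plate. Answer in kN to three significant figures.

82.9 kN

Shear plane L_v = 30 + 1·70 = 100 mm; A_gv = 100 × 6 = 600 mm².
A_nv = (100 − 1.5·24) × 6 = 384 mm².
A_nt = (35 − 0.5·24) × 6 = 138 mm².
0.6 F_u A_nv = 103.7 kN; 0.6 F_y A_gv = 126 kN → shear rupture governs the shear term.
R_n = 103.7 + 1.0 × 450 × 138 / 1000 = 165.8 kN.
Allowable strength R_n/Ω = 165.8 / 2 = 82.9 kN.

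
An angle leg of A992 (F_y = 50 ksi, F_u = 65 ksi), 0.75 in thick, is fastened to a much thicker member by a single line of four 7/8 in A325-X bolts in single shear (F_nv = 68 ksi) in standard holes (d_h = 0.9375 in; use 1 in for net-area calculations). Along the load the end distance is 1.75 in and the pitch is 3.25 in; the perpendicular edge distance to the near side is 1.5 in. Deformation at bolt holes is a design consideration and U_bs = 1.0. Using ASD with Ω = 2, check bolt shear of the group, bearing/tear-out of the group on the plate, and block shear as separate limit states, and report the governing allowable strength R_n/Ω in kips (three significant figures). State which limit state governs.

81.8 kips (bolt shear governs)

Bolt shear: A_b = π·0.875²/4 = 0.6013 in²; R_n = 68 × 0.6013 × 4 × 1 = 163.6 kips → 163.6 / 2 = 81.8 kips.
Bearing: edge l_c = 1.281, r_n = 74.95 kips; interior l_c = 2.312, r_n = 102.4 kips; R_n = 74.95 + 3·102.4 = 382.1 kips → 191 kips.
Block shear: A_gv = 8.625, A_nv = 6, A_nt = 0.75 in²; R_n = min(0.6F_uA_nv, 0.6F_yA_gv) + U_bs·F_u·A_nt = 282.8 kips → 141 kips.
Bolt shear governs: 81.8 kips.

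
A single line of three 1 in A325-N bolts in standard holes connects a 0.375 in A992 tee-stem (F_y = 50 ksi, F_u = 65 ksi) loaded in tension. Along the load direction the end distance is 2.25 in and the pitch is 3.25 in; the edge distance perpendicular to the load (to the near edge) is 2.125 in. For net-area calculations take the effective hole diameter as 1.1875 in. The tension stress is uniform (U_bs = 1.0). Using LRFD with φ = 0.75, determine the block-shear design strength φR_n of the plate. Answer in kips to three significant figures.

Shear plane L_v = 2.25 + 2·3.25 = 8.75 in; A_gv = 8.75 × 0.375 = 3.281 in².
A_nv = (8.75 − 2.5·1.1875) × 0.375 = 2.168 in².
A_nt = (2.125 − 0.5·1.1875) × 0.375 = 0.5742 in².
0.6 F_u A_nv = 84.55 kips; 0.6 F_y A_gv = 98.44 kips → shear rupture governs the shear term.
R_n = 84.55 + 1.0 × 65 × 0.5742 = 121.9 kips.
Design strength φR_n = 0.75 × 121.9 = 91.4 kips.

91.4 kips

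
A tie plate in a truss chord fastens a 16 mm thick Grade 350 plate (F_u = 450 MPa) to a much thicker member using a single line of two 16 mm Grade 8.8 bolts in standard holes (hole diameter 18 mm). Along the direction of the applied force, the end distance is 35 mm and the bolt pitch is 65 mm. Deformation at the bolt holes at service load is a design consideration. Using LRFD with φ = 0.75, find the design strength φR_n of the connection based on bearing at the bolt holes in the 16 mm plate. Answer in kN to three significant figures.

376 kN

Per bolt r_n = 1.2 l_c t F_u ≤ 2.4 d t F_u; upper limit = 2.4 × 16 × 16 × 450 / 1000 = 276.5 kN.
Edge bolt: l_c = 35 − 18/2 = 26 mm → 1.2 × 26 × 16 × 450 / 1000 = 224.6 → r_n = 224.6 kN.
Interior bolts: l_c = 65 − 18 = 47 mm → 1.2 × 47 × 16 × 450 / 1000 = 406.1 → r_n = 276.5 kN.
R_n = 1 × 224.6 + 1 × 276.5 = 501.1 kN.
Design strength φR_n = 0.75 × 501.1 = 376 kN.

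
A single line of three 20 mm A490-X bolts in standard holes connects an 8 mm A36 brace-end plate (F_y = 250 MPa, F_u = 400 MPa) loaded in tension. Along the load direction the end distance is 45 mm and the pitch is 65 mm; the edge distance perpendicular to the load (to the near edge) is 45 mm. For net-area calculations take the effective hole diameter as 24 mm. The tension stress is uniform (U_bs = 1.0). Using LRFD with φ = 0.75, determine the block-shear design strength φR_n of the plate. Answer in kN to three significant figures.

237 kN

Shear plane L_v = 45 + 2·65 = 175 mm; A_gv = 175 × 8 = 1400 mm².
A_nv = (175 − 2.5·24) × 8 = 920 mm².
A_nt = (45 − 0.5·24) × 8 = 264 mm².
0.6 F_u A_nv = 220.8 kN; 0.6 F_y A_gv = 210 kN → shear yielding governs the shear term.
R_n = 210 + 1.0 × 400 × 264 / 1000 = 315.6 kN.
Design strength φR_n = 0.75 × 315.6 = 237 kN.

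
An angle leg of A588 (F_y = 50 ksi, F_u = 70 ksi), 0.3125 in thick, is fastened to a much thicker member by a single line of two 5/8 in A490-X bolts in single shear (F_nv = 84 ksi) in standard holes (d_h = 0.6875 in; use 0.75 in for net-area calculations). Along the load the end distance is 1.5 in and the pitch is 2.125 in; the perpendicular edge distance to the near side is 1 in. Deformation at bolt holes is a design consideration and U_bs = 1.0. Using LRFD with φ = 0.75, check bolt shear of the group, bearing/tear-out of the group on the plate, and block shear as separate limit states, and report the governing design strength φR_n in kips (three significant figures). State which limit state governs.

34.9 kips (block shear governs)

Bolt shear: A_b = π·0.625²/4 = 0.3068 in²; R_n = 84 × 0.3068 × 2 × 1 = 51.54 kips → 0.75 × 51.54 = 38.7 kips.
Bearing: edge l_c = 1.156, r_n = 30.35 kips; interior l_c = 1.438, r_n = 32.81 kips; R_n = 30.35 + 1·32.81 = 63.16 kips → 47.4 kips.
Block shear: A_gv = 1.133, A_nv = 0.7812, A_nt = 0.1953 in²; R_n = min(0.6F_uA_nv, 0.6F_yA_gv) + U_bs·F_u·A_nt = 46.48 kips → 34.9 kips.
Block shear governs: 34.9 kips.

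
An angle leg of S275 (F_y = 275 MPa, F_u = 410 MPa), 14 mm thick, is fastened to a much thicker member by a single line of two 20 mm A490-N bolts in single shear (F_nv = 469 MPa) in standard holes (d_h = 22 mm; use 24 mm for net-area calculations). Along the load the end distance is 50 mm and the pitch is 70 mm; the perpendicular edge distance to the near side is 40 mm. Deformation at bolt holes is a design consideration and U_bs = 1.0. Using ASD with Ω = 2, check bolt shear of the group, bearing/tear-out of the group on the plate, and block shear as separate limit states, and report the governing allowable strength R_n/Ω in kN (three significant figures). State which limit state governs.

Bolt shear: A_b = π·20²/4 = 314.2 mm²; R_n = 469 × 314.2 × 2 × 1 / 1000 = 294.7 kN → 294.7 / 2 = 147 kN.
Bearing: edge l_c = 39, r_n = 268.6 kN; interior l_c = 48, r_n = 275.5 kN; R_n = 268.6 + 1·275.5 = 544.2 kN → 272 kN.
Block shear: A_gv = 1680, A_nv = 1176, A_nt = 392 mm²; R_n = min(0.6F_uA_nv, 0.6F_yA_gv) + U_bs·F_u·A_nt = 437.9 kN → 219 kN.
Bolt shear governs: 147 kN.

147 kN (bolt shear governs)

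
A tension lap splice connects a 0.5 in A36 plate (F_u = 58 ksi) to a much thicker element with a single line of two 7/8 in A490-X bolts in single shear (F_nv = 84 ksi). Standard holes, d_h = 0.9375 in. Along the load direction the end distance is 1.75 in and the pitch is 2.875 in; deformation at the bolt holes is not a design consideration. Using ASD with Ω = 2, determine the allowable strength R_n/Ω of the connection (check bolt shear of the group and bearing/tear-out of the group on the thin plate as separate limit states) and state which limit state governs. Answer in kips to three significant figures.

50.5 kips (bolt shear governs)

Bolt shear: A_b = π·0.875²/4 = 0.6013 in²; R_n = 84 × 0.6013 × 2 × 1 = 101 kips → 101 / 2 = 50.5 kips.
Bearing (1.5 l_c t F_u ≤ 3.0 d t F_u): upper limit = 3.0·0.875·0.5·58 = 76.12 kips.
  Edge l_c = 1.75 − 0.9375/2 = 1.281 → r_n = 55.73 kips; interior l_c = 2.875 − 0.9375 = 1.938 → r_n = 76.12 kips.
  R_n,bearing = 1·55.73 + 1·76.12 = 131.9 kips → 131.9 / 2 = 65.9 kips.
Bolt shear governs: 50.5 kips.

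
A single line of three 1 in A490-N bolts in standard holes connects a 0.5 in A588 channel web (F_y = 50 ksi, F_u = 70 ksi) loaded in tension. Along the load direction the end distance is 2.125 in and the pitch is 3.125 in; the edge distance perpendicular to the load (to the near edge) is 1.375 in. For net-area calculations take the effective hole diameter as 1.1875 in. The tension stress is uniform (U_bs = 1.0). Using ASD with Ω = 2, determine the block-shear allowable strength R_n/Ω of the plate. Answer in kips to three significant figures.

Shear plane L_v = 2.125 + 2·3.125 = 8.375 in; A_gv = 8.375 × 0.5 = 4.188 in².
A_nv = (8.375 − 2.5·1.1875) × 0.5 = 2.703 in².
A_nt = (1.375 − 0.5·1.1875) × 0.5 = 0.3906 in².
0.6 F_u A_nv = 113.5 kips; 0.6 F_y A_gv = 125.6 kips → shear rupture governs the shear term.
R_n = 113.5 + 1.0 × 70 × 0.3906 = 140.9 kips.
Allowable strength R_n/Ω = 140.9 / 2 = 70.4 kips.

70.4 kips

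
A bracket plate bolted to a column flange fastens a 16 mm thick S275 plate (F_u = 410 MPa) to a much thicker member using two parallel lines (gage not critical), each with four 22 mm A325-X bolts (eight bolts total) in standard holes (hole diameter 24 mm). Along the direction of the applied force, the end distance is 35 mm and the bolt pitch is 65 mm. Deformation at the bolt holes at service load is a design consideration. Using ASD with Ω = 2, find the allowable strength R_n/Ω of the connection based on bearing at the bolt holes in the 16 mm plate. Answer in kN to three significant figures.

Per bolt r_n = 1.2 l_c t F_u ≤ 2.4 d t F_u; upper limit = 2.4 × 22 × 16 × 410 / 1000 = 346.4 kN.
Edge bolt: l_c = 35 − 24/2 = 23 mm → 1.2 × 23 × 16 × 410 / 1000 = 181.1 → r_n = 181.1 kN.
Interior bolts: l_c = 65 − 24 = 41 mm → 1.2 × 41 × 16 × 410 / 1000 = 322.8 → r_n = 322.8 kN.
R_n = 2 × 181.1 + 6 × 322.8 = 2299 kN.
Allowable strength R_n/Ω = 2299 / 2 = 1150 kN.

1150 kN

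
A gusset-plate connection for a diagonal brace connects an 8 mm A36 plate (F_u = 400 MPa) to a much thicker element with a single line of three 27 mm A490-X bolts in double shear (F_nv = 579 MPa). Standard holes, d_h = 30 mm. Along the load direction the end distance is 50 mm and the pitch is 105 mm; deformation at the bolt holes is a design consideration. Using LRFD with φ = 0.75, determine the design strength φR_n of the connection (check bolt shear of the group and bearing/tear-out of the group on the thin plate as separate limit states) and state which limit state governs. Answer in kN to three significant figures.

Bolt shear: A_b = π·27²/4 = 572.6 mm²; R_n = 579 × 572.6 × 3 × 2 / 1000 = 1989 kN → 0.75 × 1989 = 1490 kN.
Bearing (1.2 l_c t F_u ≤ 2.4 d t F_u): upper limit = 2.4·27·8·400 / 1000 = 207.4 kN.
  Edge l_c = 50 − 30/2 = 35 → r_n = 134.4 kN; interior l_c = 105 − 30 = 75 → r_n = 207.4 kN.
  R_n,bearing = 1·134.4 + 2·207.4 = 549.1 kN → 0.75 × 549.1 = 412 kN.
Bearing governs: 412 kN.

412 kN (bearing governs)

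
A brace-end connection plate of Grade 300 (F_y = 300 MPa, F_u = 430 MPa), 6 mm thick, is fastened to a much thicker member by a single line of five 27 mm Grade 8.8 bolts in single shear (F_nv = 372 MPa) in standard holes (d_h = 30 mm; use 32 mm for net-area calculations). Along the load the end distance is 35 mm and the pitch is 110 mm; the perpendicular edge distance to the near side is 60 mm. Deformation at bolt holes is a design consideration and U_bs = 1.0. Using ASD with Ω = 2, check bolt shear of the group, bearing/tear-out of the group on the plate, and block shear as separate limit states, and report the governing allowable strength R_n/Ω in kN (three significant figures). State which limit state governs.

313 kN (block shear governs)

Bolt shear: A_b = π·27²/4 = 572.6 mm²; R_n = 372 × 572.6 × 5 × 1 / 1000 = 1065 kN → 1065 / 2 = 532 kN.
Bearing: edge l_c = 20, r_n = 61.92 kN; interior l_c = 80, r_n = 167.2 kN; R_n = 61.92 + 4·167.2 = 730.7 kN → 365 kN.
Block shear: A_gv = 2850, A_nv = 1986, A_nt = 264 mm²; R_n = min(0.6F_uA_nv, 0.6F_yA_gv) + U_bs·F_u·A_nt = 625.9 kN → 313 kN.
Block shear governs: 313 kN.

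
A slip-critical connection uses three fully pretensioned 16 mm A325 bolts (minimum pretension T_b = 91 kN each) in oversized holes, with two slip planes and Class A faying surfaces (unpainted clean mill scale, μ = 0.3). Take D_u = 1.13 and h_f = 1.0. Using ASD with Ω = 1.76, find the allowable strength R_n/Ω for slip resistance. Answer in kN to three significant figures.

105 kN

R_n = μ · D_u · h_f · T_b · n_s · n_b = 0.3 × 1.13 × 1.0 × 91 × 2 × 3 = 185.1 kN.
Allowable strength R_n/Ω = 185.1 / 1.76 = 105 kN.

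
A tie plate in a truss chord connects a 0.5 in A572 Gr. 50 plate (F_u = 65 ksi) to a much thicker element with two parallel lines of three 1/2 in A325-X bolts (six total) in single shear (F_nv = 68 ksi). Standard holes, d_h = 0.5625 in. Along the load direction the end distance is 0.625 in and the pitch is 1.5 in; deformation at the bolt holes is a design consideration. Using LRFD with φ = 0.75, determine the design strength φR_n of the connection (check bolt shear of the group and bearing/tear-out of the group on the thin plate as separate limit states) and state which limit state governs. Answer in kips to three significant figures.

60.1 kips (bolt shear governs)

Bolt shear: A_b = π·0.5²/4 = 0.1963 in²; R_n = 68 × 0.1963 × 6 × 1 = 80.11 kips → 0.75 × 80.11 = 60.1 kips.
Bearing (1.2 l_c t F_u ≤ 2.4 d t F_u): upper limit = 2.4·0.5·0.5·65 = 39 kips.
  Edge l_c = 0.625 − 0.5625/2 = 0.3438 → r_n = 13.41 kips; interior l_c = 1.5 − 0.5625 = 0.9375 → r_n = 36.56 kips.
  R_n,bearing = 2·13.41 + 4·36.56 = 173.1 kips → 0.75 × 173.1 = 130 kips.
Bolt shear governs: 60.1 kips.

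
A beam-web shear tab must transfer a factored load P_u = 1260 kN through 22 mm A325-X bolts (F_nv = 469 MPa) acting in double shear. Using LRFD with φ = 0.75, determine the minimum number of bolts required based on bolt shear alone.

A_b = π·22²/4 = 380.1 mm².
Per-bolt design strength φR_n = 0.75 × 469 × 380.1 × 2 / 1000 = 267.4 kN.
n ≥ 1260 / 267.4 = 4.712 → use 5 bolts.

5 bolts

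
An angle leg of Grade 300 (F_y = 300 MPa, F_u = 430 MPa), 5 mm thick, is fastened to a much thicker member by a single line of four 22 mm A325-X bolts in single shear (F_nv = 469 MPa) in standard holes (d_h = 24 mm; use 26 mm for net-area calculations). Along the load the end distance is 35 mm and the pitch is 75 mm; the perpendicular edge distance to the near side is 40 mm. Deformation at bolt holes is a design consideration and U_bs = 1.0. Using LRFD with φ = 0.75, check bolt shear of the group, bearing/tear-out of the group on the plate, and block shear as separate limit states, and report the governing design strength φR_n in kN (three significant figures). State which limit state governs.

207 kN (block shear governs)

Bolt shear: A_b = π·22²/4 = 380.1 mm²; R_n = 469 × 380.1 × 4 × 1 / 1000 = 713.1 kN → 0.75 × 713.1 = 535 kN.
Bearing: edge l_c = 23, r_n = 59.34 kN; interior l_c = 51, r_n = 113.5 kN; R_n = 59.34 + 3·113.5 = 399.9 kN → 300 kN.
Block shear: A_gv = 1300, A_nv = 845, A_nt = 135 mm²; R_n = min(0.6F_uA_nv, 0.6F_yA_gv) + U_bs·F_u·A_nt = 276.1 kN → 207 kN.
Block shear governs: 207 kN.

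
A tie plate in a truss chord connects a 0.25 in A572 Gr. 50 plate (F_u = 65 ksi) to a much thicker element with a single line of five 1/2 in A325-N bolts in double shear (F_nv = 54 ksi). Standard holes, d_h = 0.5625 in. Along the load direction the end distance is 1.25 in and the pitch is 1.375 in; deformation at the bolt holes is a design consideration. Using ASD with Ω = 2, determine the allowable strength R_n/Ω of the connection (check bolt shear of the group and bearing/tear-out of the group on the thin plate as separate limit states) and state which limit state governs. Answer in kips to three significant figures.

Bolt shear: A_b = π·0.5²/4 = 0.1963 in²; R_n = 54 × 0.1963 × 5 × 2 = 106 kips → 106 / 2 = 53 kips.
Bearing (1.2 l_c t F_u ≤ 2.4 d t F_u): upper limit = 2.4·0.5·0.25·65 = 19.5 kips.
  Edge l_c = 1.25 − 0.5625/2 = 0.9688 → r_n = 18.89 kips; interior l_c = 1.375 − 0.5625 = 0.8125 → r_n = 15.84 kips.
  R_n,bearing = 1·18.89 + 4·15.84 = 82.27 kips → 82.27 / 2 = 41.1 kips.
Bearing governs: 41.1 kips.

41.1 kips (bearing governs)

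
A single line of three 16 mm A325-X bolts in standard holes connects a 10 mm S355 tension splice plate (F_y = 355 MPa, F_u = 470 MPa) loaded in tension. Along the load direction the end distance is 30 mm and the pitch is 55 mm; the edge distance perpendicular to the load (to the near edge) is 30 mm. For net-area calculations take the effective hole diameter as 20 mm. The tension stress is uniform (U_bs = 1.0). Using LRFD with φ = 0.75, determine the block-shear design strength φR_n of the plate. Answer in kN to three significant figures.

261 kN

Shear plane L_v = 30 + 2·55 = 140 mm; A_gv = 140 × 10 = 1400 mm².
A_nv = (140 − 2.5·20) × 10 = 900 mm².
A_nt = (30 − 0.5·20) × 10 = 200 mm².
0.6 F_u A_nv = 253.8 kN; 0.6 F_y A_gv = 298.2 kN → shear rupture governs the shear term.
R_n = 253.8 + 1.0 × 470 × 200 / 1000 = 347.8 kN.
Design strength φR_n = 0.75 × 347.8 = 261 kN.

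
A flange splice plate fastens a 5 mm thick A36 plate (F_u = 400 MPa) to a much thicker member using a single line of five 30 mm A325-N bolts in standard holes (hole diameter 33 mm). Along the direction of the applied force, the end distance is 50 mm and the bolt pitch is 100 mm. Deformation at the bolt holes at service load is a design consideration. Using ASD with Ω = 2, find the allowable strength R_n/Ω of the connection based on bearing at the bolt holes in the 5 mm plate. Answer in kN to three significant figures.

328 kN

Per bolt r_n = 1.2 l_c t F_u ≤ 2.4 d t F_u; upper limit = 2.4 × 30 × 5 × 400 / 1000 = 144 kN.
Edge bolt: l_c = 50 − 33/2 = 33.5 mm → 1.2 × 33.5 × 5 × 400 / 1000 = 80.4 → r_n = 80.4 kN.
Interior bolts: l_c = 100 − 33 = 67 mm → 1.2 × 67 × 5 × 400 / 1000 = 160.8 → r_n = 144 kN.
R_n = 1 × 80.4 + 4 × 144 = 656.4 kN.
Allowable strength R_n/Ω = 656.4 / 2 = 328 kN.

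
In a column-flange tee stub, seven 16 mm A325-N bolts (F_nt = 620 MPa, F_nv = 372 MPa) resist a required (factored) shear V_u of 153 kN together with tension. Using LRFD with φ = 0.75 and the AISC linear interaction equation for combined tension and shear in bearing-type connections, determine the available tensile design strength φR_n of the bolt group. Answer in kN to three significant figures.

596 kN

A_b = π·16²/4 = 201.1 mm²; f_rv = 153 × 1000 / (7 × 201.1) = 108.7 MPa.
F'_nt = 1.3 F_nt − (F_nt / φF_nv) f_rv = 1.3·620 − (620/(0.75·372))·108.7 = 564.4 MPa, capped at F_nt → F'_nt = 564.4 MPa.
R_n = F'_nt · A_b · n = 564.4 × 201.1 × 7 / 1000 = 794.4 kN.
Design strength φR_n = 0.75 × 794.4 = 596 kN.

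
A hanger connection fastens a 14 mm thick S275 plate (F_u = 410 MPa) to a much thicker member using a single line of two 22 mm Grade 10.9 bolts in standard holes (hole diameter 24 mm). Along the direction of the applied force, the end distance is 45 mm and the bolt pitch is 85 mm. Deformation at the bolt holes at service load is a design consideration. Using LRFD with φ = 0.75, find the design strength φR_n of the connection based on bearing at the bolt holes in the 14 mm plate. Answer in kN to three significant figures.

Per bolt r_n = 1.2 l_c t F_u ≤ 2.4 d t F_u; upper limit = 2.4 × 22 × 14 × 410 / 1000 = 303.1 kN.
Edge bolt: l_c = 45 − 24/2 = 33 mm → 1.2 × 33 × 14 × 410 / 1000 = 227.3 → r_n = 227.3 kN.
Interior bolts: l_c = 85 − 24 = 61 mm → 1.2 × 61 × 14 × 410 / 1000 = 420.2 → r_n = 303.1 kN.
R_n = 1 × 227.3 + 1 × 303.1 = 530.4 kN.
Design strength φR_n = 0.75 × 530.4 = 398 kN.

398 kN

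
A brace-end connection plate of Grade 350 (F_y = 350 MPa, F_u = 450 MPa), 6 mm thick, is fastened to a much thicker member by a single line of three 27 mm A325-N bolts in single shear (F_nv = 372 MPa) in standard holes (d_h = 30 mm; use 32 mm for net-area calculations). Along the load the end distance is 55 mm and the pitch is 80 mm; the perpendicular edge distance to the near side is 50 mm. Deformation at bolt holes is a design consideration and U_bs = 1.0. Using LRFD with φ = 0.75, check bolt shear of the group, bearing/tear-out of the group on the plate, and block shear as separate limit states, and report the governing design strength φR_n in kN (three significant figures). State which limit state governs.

Bolt shear: A_b = π·27²/4 = 572.6 mm²; R_n = 372 × 572.6 × 3 × 1 / 1000 = 639 kN → 0.75 × 639 = 479 kN.
Bearing: edge l_c = 40, r_n = 129.6 kN; interior l_c = 50, r_n = 162 kN; R_n = 129.6 + 2·162 = 453.6 kN → 340 kN.
Block shear: A_gv = 1290, A_nv = 810, A_nt = 204 mm²; R_n = min(0.6F_uA_nv, 0.6F_yA_gv) + U_bs·F_u·A_nt = 310.5 kN → 233 kN.
Block shear governs: 233 kN.

233 kN (block shear governs)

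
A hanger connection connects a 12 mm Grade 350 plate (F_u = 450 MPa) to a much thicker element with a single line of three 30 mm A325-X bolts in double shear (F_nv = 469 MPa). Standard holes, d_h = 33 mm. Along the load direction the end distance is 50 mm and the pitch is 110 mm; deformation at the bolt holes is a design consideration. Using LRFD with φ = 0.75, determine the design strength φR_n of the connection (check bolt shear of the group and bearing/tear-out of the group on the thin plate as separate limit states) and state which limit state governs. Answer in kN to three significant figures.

746 kN (bearing governs)

Bolt shear: A_b = π·30²/4 = 706.9 mm²; R_n = 469 × 706.9 × 3 × 2 / 1000 = 1989 kN → 0.75 × 1989 = 1490 kN.
Bearing (1.2 l_c t F_u ≤ 2.4 d t F_u): upper limit = 2.4·30·12·450 / 1000 = 388.8 kN.
  Edge l_c = 50 − 33/2 = 33.5 → r_n = 217.1 kN; interior l_c = 110 − 33 = 77 → r_n = 388.8 kN.
  R_n,bearing = 1·217.1 + 2·388.8 = 994.7 kN → 0.75 × 994.7 = 746 kN.
Bearing governs: 746 kN.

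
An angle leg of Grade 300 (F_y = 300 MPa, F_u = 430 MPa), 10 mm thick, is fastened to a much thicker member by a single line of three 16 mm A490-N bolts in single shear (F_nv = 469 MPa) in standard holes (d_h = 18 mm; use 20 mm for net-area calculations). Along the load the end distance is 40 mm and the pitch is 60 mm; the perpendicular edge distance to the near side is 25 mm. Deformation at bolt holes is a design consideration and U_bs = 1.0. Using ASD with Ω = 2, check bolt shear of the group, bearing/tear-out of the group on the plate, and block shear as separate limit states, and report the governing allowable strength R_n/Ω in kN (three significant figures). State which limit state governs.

Bolt shear: A_b = π·16²/4 = 201.1 mm²; R_n = 469 × 201.1 × 3 × 1 / 1000 = 282.9 kN → 282.9 / 2 = 141 kN.
Bearing: edge l_c = 31, r_n = 160 kN; interior l_c = 42, r_n = 165.1 kN; R_n = 160 + 2·165.1 = 490.2 kN → 245 kN.
Block shear: A_gv = 1600, A_nv = 1100, A_nt = 150 mm²; R_n = min(0.6F_uA_nv, 0.6F_yA_gv) + U_bs·F_u·A_nt = 348.3 kN → 174 kN.
Bolt shear governs: 141 kN.

141 kN (bolt shear governs)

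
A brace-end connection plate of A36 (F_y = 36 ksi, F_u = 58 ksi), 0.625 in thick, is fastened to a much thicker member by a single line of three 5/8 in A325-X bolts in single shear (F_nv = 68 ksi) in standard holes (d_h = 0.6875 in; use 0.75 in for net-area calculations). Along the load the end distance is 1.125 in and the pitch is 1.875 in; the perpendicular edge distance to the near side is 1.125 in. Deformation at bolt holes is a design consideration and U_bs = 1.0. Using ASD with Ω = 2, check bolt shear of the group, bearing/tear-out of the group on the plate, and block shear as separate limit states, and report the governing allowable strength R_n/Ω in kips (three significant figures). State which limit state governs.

31.3 kips (bolt shear governs)

Bolt shear: A_b = π·0.625²/4 = 0.3068 in²; R_n = 68 × 0.3068 × 3 × 1 = 62.59 kips → 62.59 / 2 = 31.3 kips.
Bearing: edge l_c = 0.7812, r_n = 33.98 kips; interior l_c = 1.188, r_n = 51.66 kips; R_n = 33.98 + 2·51.66 = 137.3 kips → 68.6 kips.
Block shear: A_gv = 3.047, A_nv = 1.875, A_nt = 0.4688 in²; R_n = min(0.6F_uA_nv, 0.6F_yA_gv) + U_bs·F_u·A_nt = 92.44 kips → 46.2 kips.
Bolt shear governs: 31.3 kips.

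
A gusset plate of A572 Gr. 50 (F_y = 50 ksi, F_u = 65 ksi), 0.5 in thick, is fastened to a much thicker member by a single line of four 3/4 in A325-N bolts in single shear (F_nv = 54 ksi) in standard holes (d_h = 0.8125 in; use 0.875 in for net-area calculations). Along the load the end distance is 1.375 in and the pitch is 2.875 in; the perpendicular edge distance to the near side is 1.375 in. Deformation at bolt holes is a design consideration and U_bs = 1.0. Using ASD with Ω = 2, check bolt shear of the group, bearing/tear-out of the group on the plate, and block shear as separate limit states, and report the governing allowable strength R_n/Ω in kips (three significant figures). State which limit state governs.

47.7 kips (bolt shear governs)

Bolt shear: A_b = π·0.75²/4 = 0.4418 in²; R_n = 54 × 0.4418 × 4 × 1 = 95.43 kips → 95.43 / 2 = 47.7 kips.
Bearing: edge l_c = 0.9688, r_n = 37.78 kips; interior l_c = 2.062, r_n = 58.5 kips; R_n = 37.78 + 3·58.5 = 213.3 kips → 107 kips.
Block shear: A_gv = 5, A_nv = 3.469, A_nt = 0.4688 in²; R_n = min(0.6F_uA_nv, 0.6F_yA_gv) + U_bs·F_u·A_nt = 165.8 kips → 82.9 kips.
Bolt shear governs: 47.7 kips.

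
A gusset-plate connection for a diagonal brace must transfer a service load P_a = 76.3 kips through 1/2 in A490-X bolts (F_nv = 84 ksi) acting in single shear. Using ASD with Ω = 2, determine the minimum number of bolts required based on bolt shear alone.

10 bolts

A_b = π·0.5²/4 = 0.1963 in².
Per-bolt allowable strength R_n/Ω = 84 × 0.1963 × 1 / 2 = 8.247 kips.
n ≥ 76.3 / 8.247 = 9.252 → use 10 bolts.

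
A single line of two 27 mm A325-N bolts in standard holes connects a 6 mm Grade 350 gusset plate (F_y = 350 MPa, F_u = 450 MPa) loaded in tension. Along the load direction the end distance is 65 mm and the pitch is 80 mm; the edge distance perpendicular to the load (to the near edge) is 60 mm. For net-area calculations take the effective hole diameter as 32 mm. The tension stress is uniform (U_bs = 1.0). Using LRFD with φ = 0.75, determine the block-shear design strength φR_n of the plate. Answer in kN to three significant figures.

207 kN

Shear plane L_v = 65 + 1·80 = 145 mm; A_gv = 145 × 6 = 870 mm².
A_nv = (145 − 1.5·32) × 6 = 582 mm².
A_nt = (60 − 0.5·32) × 6 = 264 mm².
0.6 F_u A_nv = 157.1 kN; 0.6 F_y A_gv = 182.7 kN → shear rupture governs the shear term.
R_n = 157.1 + 1.0 × 450 × 264 / 1000 = 275.9 kN.
Design strength φR_n = 0.75 × 275.9 = 207 kN.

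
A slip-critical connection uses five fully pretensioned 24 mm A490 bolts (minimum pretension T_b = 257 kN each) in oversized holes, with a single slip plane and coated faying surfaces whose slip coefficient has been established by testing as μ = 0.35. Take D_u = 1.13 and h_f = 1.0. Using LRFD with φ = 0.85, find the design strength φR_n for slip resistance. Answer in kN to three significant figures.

432 kN

R_n = μ · D_u · h_f · T_b · n_s · n_b = 0.35 × 1.13 × 1.0 × 257 × 1 × 5 = 508.2 kN.
Design strength φR_n = 0.85 × 508.2 = 432 kN.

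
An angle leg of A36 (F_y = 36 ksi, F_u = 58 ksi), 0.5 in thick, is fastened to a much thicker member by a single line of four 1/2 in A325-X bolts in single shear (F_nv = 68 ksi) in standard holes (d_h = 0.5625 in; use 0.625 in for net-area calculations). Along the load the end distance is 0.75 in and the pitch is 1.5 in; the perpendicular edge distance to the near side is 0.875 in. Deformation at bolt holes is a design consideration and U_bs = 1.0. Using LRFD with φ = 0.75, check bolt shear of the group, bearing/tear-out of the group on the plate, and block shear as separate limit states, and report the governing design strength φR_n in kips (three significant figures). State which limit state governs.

Bolt shear: A_b = π·0.5²/4 = 0.1963 in²; R_n = 68 × 0.1963 × 4 × 1 = 53.41 kips → 0.75 × 53.41 = 40.1 kips.
Bearing: edge l_c = 0.4688, r_n = 16.31 kips; interior l_c = 0.9375, r_n = 32.62 kips; R_n = 16.31 + 3·32.62 = 114.2 kips → 85.6 kips.
Block shear: A_gv = 2.625, A_nv = 1.531, A_nt = 0.2812 in²; R_n = min(0.6F_uA_nv, 0.6F_yA_gv) + U_bs·F_u·A_nt = 69.6 kips → 52.2 kips.
Bolt shear governs: 40.1 kips.

40.1 kips (bolt shear governs)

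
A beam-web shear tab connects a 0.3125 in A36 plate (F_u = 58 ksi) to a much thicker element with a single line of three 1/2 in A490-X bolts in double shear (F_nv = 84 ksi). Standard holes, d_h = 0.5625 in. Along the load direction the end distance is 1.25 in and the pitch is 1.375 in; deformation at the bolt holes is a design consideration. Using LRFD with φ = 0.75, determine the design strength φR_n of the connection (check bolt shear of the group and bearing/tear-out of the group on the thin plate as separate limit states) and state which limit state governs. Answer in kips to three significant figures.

Bolt shear: A_b = π·0.5²/4 = 0.1963 in²; R_n = 84 × 0.1963 × 3 × 2 = 98.96 kips → 0.75 × 98.96 = 74.2 kips.
Bearing (1.2 l_c t F_u ≤ 2.4 d t F_u): upper limit = 2.4·0.5·0.3125·58 = 21.75 kips.
  Edge l_c = 1.25 − 0.5625/2 = 0.9688 → r_n = 21.07 kips; interior l_c = 1.375 − 0.5625 = 0.8125 → r_n = 17.67 kips.
  R_n,bearing = 1·21.07 + 2·17.67 = 56.41 kips → 0.75 × 56.41 = 42.3 kips.
Bearing governs: 42.3 kips.

42.3 kips (bearing governs)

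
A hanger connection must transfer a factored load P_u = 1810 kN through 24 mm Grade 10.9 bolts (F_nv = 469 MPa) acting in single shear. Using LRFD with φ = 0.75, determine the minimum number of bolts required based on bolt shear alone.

A_b = π·24²/4 = 452.4 mm².
Per-bolt design strength φR_n = 0.75 × 469 × 452.4 × 1 / 1000 = 159.1 kN.
n ≥ 1810 / 159.1 = 11.37 → use 12 bolts.

12 bolts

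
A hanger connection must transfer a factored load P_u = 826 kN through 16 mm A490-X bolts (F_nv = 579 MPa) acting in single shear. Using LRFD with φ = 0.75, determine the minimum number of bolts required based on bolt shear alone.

A_b = π·16²/4 = 201.1 mm².
Per-bolt design strength φR_n = 0.75 × 579 × 201.1 × 1 / 1000 = 87.31 kN.
n ≥ 826 / 87.31 = 9.46 → use 10 bolts.

10 bolts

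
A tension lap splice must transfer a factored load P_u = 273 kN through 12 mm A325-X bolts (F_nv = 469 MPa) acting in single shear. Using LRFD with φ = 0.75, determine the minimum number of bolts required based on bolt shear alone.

7 bolts

A_b = π·12²/4 = 113.1 mm².
Per-bolt design strength φR_n = 0.75 × 469 × 113.1 × 1 / 1000 = 39.78 kN.
n ≥ 273 / 39.78 = 6.862 → use 7 bolts.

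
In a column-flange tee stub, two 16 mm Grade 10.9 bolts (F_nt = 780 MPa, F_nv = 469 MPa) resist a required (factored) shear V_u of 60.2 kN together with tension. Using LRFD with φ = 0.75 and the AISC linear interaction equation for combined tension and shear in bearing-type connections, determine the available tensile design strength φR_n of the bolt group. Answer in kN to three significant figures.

206 kN

A_b = π·16²/4 = 201.1 mm²; f_rv = 60.2 × 1000 / (2 × 201.1) = 149.7 MPa.
F'_nt = 1.3 F_nt − (F_nt / φF_nv) f_rv = 1.3·780 − (780/(0.75·469))·149.7 = 682 MPa, capped at F_nt → F'_nt = 682 MPa.
R_n = F'_nt · A_b · n = 682 × 201.1 × 2 / 1000 = 274.3 kN.
Design strength φR_n = 0.75 × 274.3 = 206 kN.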